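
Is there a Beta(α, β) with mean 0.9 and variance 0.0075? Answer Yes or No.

A Beta with mean μ has variance μ(1−μ)/(α+β+1) < μ(1−μ).
Here μ(1−μ) = 0.9×0.1 = 0.09, and 0.0075 < 0.09.

Yes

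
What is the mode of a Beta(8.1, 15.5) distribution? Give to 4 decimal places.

With α,β > 1, mode = (α−1)/(α+β−2) = 7.1/21.6 = 0.3287.

0.3287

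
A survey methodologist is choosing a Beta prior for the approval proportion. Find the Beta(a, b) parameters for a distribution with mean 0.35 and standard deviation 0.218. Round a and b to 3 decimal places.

a = 1.325, b = 2.462

Variance = 0.218² = 0.047524. The moment-matching identity a+b = μ(1−μ)/Var − 1 gives
a+b = 0.2275/0.047524 − 1 = 3.7871, so a = μ·3.7871 = 1.325 and b = (1−μ)·3.7871 = 2.462.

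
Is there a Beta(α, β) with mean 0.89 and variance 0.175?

The Beta variance bound is σ² < μ(1−μ).
Here μ(1−μ) = 0.89×0.11 = 0.0979, and 0.175 ≥ 0.0979.

No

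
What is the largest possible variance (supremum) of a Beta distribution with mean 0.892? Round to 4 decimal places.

0.0963

Var = μ(1−μ)/(α+β+1), which approaches μ(1−μ) as α+β → 0.
So the supremum is μ(1−μ) = 0.892×0.108 = 0.0963.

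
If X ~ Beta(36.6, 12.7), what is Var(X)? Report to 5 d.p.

0.00380

α+β = 49.3 and αβ = 464.82, so Var = αβ/[(α+β)²(α+β+1)] = 464.82/122253.647 = 0.00380.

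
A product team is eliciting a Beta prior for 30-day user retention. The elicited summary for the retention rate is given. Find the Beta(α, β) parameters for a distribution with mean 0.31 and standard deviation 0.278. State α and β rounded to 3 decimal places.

σ² = 0.278² = 0.077284.
With s = α+β, Var = μ(1−μ)/(s+1), so s+1 = (0.31×0.69)/0.077284 = 2.7677 and s = 1.7677.
α = μs = 0.548, β = (1−μ)s = 1.220.

α = 0.548, β = 1.220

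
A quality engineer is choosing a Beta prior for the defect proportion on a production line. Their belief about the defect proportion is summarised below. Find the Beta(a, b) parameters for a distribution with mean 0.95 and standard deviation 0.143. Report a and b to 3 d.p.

a = 1.257, b = 0.066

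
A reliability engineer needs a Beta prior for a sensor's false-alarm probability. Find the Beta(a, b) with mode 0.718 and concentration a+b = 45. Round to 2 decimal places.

a = 31.87, b = 13.13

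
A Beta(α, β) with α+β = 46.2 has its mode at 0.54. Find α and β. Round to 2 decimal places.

For α,β>1 the mode is (α−1)/(α+β−2), so α = mode·(κ−2)+1 = 0.54×44.2+1 = 24.87.
And β = (1−mode)·(κ−2)+1 = 0.46×44.2+1 = 21.33.

α = 24.87, β = 21.33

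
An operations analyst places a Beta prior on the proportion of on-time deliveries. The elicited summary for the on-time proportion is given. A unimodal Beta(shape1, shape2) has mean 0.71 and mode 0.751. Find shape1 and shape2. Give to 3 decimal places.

With s = shape1+shape2: μ = shape1/s and mode = (shape1−1)/(s−2). Eliminating shape1 = μs,
μs − 1 = m(s−2) ⇒ s(μ−m) = 1−2m ⇒ s = -0.502/-0.041 = 12.2439.
So shape1 = μs = 8.693, shape2 = (1−μ)s = 3.551.

shape1 = 8.693, shape2 = 3.551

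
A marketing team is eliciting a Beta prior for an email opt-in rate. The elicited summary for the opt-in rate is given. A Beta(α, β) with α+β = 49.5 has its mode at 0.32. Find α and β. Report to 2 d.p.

For α,β>1 the mode is (α−1)/(α+β−2), so α = mode·(κ−2)+1 = 0.32×47.5+1 = 16.20.
And β = (1−mode)·(κ−2)+1 = 0.68×47.5+1 = 33.30.

α = 16.20, β = 33.30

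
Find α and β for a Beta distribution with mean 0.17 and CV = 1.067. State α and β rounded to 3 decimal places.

α = 0.559, β = 2.729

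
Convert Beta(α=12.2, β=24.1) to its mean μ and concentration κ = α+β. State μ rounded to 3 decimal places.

κ = α+β = 12.2+24.1 = 36.3; μ = α/κ = 12.2/36.3 = 0.336.

μ = 0.336, κ = 36.3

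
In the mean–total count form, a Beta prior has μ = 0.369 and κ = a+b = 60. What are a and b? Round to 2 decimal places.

Split κ in proportion μ : (1−μ): a = 0.369·60 = 22.14, b = 60 − 22.14 = 37.86.

a = 22.14, b = 37.86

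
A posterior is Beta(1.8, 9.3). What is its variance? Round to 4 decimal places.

0.0112

Var = αβ/[(α+β)²(α+β+1)] = (1.8×9.3)/(11.1²×12.1) = 16.74/1490.841 = 0.0112.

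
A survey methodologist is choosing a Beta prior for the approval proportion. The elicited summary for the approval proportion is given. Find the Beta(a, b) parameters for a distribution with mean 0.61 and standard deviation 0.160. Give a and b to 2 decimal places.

First σ² = 0.025600. Setting a = μn, b = (1−μ)n with n = a+b,
μ(1−μ)/(n+1) = 0.025600 ⇒ n+1 = 0.2379/0.025600 = 9.2930 ⇒ n = 8.2930.
Hence a = 0.61×8.2930 = 5.06, b = 0.39×8.2930 = 3.23.

a = 5.06, b = 3.23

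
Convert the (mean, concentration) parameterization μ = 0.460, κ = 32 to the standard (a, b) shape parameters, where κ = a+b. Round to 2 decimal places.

a = 14.72, b = 17.28

Split κ in proportion μ : (1−μ): a = 0.460·32 = 14.72, b = 32 − 14.72 = 17.28.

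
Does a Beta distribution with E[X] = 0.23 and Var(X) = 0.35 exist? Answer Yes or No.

The Beta variance bound is σ² < μ(1−μ).
Here μ(1−μ) = 0.23×0.77 = 0.1771, and 0.35 ≥ 0.1771.

No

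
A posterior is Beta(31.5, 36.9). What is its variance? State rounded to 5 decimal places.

α+β = 68.4 and αβ = 1162.35, so Var = αβ/[(α+β)²(α+β+1)] = 1162.35/324692.064 = 0.00358.

0.00358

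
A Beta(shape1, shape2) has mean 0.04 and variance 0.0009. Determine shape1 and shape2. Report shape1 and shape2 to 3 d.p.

By moment matching, shape1+shape2 = μ(1−μ)/σ² − 1 = (0.04·0.96)/0.0009 − 1 = 42.6667 − 1 = 41.6667.
Since shape1/(shape1+shape2) = μ, shape1 = 0.04·41.6667 = 1.667 and shape2 = 0.96·41.6667 = 40.000.

shape1 = 1.667, shape2 = 40.000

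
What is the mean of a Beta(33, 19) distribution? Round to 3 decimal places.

0.635

E[X] = α/(α+β) = 33/52 = 0.635.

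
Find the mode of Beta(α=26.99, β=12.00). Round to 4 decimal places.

0.7026

With α,β > 1, mode = (α−1)/(α+β−2) = 25.99/36.99 = 0.7026.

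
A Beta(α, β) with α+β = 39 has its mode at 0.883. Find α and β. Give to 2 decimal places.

For α,β>1 the mode is (α−1)/(α+β−2), so α = mode·(κ−2)+1 = 0.883×37+1 = 33.67.
And β = (1−mode)·(κ−2)+1 = 0.117×37+1 = 5.33.

α = 33.67, β = 5.33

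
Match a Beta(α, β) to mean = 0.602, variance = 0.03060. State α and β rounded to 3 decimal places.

α = 4.112, β = 2.718

By moment matching, α+β = μ(1−μ)/σ² − 1 = (0.602·0.398)/0.03060 − 1 = 7.8299 − 1 = 6.8299.
Since α/(α+β) = μ, α = 0.602·6.8299 = 4.112 and β = 0.398·6.8299 = 2.718.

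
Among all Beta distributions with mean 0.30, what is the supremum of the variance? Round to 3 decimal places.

Var = μ(1−μ)/(α+β+1), which approaches μ(1−μ) as α+β → 0.
So the supremum is μ(1−μ) = 0.30×0.70 = 0.210.

0.210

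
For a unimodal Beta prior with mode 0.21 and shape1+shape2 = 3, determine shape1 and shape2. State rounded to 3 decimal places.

shape1 = 1.210, shape2 = 1.790

For shape1,shape2>1 the mode is (shape1−1)/(shape1+shape2−2), so shape1 = mode·(κ−2)+1 = 0.21×1+1 = 1.210.
And shape2 = (1−mode)·(κ−2)+1 = 0.79×1+1 = 1.790.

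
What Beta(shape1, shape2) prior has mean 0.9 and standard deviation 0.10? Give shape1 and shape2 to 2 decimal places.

shape1 = 7.20, shape2 = 0.80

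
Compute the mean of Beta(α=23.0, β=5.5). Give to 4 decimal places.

The Beta mean is α/(α+β) = 23.0/(23.0+5.5) = 0.8070.

0.8070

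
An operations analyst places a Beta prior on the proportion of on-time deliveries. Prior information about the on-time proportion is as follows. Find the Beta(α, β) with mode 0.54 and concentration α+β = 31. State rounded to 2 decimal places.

Since the density peak of Beta(α,β) is at (α−1)/(α+β−2),
α = 1 + 0.54(31−2) = 16.66 and β = 31 − 16.66 = 14.34.

α = 16.66, β = 14.34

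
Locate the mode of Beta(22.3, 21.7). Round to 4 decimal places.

The density x^(α−1)(1−x)^(β−1) is maximised at (α−1)/(α+β−2) = 21.3/42.0 = 0.5071.

0.5071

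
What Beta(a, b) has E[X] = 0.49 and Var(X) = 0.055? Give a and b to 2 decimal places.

a = 1.74, b = 1.81

Let s = a+b. The Beta variance is μ(1−μ)/(s+1).
So s+1 = μ(1−μ)/σ² = (0.49×0.51)/0.055 = 0.2499/0.055 = 4.5436, giving s = 3.5436.
Then a = μs = 0.49×3.5436 = 1.74 and b = (1−μ)s = 0.51×3.5436 = 1.81.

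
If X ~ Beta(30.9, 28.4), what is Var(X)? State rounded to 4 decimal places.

α+β = 59.3 and αβ = 877.56, so Var = αβ/[(α+β)²(α+β+1)] = 877.56/212044.347 = 0.0041.

0.0041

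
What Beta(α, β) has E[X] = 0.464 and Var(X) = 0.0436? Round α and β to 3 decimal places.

α = 2.183, β = 2.521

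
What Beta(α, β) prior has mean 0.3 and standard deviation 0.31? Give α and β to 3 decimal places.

α = 0.356, β = 0.830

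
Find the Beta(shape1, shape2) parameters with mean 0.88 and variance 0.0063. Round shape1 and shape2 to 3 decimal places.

Write ν = shape1+shape2; then shape1 = μν and Var = μ(1−μ)/(ν+1).
ν = μ(1−μ)/Var − 1 = 0.1056/0.0063 − 1 = 15.7619.
shape1 = 0.88·15.7619 = 13.870, shape2 = 0.12·15.7619 = 1.891.

shape1 = 13.870, shape2 = 1.891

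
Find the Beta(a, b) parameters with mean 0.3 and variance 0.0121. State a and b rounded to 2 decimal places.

a = 4.91, b = 11.45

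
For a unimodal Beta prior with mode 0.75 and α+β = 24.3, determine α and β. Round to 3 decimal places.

α = 17.725, β = 6.575

Mode = (α−1)/(κ−2) with κ = α+β, so α−1 = 0.75·22.3 = 16.725.
α = 17.725; β = κ − α = 6.575.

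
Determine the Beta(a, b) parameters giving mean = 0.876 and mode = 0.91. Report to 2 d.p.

a = 21.13, b = 2.99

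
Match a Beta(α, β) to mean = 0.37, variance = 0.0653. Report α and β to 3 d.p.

α = 0.951, β = 1.619

By moment matching, α+β = μ(1−μ)/σ² − 1 = (0.37·0.63)/0.0653 − 1 = 3.5697 − 1 = 2.5697.
Since α/(α+β) = μ, α = 0.37·2.5697 = 0.951 and β = 0.63·2.5697 = 1.619.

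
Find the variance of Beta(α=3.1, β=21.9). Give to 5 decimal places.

α+β = 25.0 and αβ = 67.89, so Var = αβ/[(α+β)²(α+β+1)] = 67.89/16250.000 = 0.00418.

0.00418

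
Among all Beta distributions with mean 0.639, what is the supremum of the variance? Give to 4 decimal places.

0.2307

Var = μ(1−μ)/(α+β+1), which approaches μ(1−μ) as α+β → 0.
So the supremum is μ(1−μ) = 0.639×0.361 = 0.2307.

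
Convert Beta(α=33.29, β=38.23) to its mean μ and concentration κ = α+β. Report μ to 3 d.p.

κ = α+β = 33.29+38.23 = 71.52; μ = α/κ = 33.29/71.52 = 0.465.

μ = 0.465, κ = 71.52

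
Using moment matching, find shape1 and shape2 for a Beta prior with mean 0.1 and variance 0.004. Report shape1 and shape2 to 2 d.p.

shape1 = 2.15, shape2 = 19.35

By moment matching, shape1+shape2 = μ(1−μ)/σ² − 1 = (0.1·0.9)/0.004 − 1 = 22.5000 − 1 = 21.5000.
Since shape1/(shape1+shape2) = μ, shape1 = 0.1·21.5000 = 2.15 and shape2 = 0.9·21.5000 = 19.35.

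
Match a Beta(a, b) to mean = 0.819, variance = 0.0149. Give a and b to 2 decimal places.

a = 7.33, b = 1.62

Write ν = a+b; then a = μν and Var = μ(1−μ)/(ν+1).
ν = μ(1−μ)/Var − 1 = 0.148239/0.0149 − 1 = 8.9489.
a = 0.819·8.9489 = 7.33, b = 0.181·8.9489 = 1.62.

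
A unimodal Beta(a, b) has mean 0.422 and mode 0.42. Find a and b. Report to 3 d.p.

Let s = a+b. Mean gives a = μs = 0.422s; mode gives (a−1)/(s−2) = 0.42.
Substituting: 0.422s − 1 = 0.42(s−2) = 0.42s − 0.84, so 0.002s = 0.16 and s = 80.0000.
Then a = 0.422×80.0000 = 33.760 and b = s−a = 46.240.

a = 33.760, b = 46.240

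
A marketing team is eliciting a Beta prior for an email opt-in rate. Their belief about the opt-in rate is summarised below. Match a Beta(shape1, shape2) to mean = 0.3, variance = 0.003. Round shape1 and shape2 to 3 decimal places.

By moment matching, shape1+shape2 = μ(1−μ)/σ² − 1 = (0.3·0.7)/0.003 − 1 = 70.0000 − 1 = 69.0000.
Since shape1/(shape1+shape2) = μ, shape1 = 0.3·69.0000 = 20.700 and shape2 = 0.7·69.0000 = 48.300.

shape1 = 20.700, shape2 = 48.300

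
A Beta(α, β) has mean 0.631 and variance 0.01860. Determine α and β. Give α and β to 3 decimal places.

α = 7.268, β = 4.250

Write ν = α+β; then α = μν and Var = μ(1−μ)/(ν+1).
ν = μ(1−μ)/Var − 1 = 0.232839/0.01860 − 1 = 11.5182.
α = 0.631·11.5182 = 7.268, β = 0.369·11.5182 = 4.250.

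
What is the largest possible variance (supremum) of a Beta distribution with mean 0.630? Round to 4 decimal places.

0.2331

Var = μ(1−μ)/(α+β+1), which approaches μ(1−μ) as α+β → 0.
So the supremum is μ(1−μ) = 0.630×0.370 = 0.2331.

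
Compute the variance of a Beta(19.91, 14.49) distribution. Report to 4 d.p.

μ = 19.91/34.40 = 0.578779; Var = μ(1−μ)/(α+β+1) = 0.2437939/35.40 = 0.0069.

0.0069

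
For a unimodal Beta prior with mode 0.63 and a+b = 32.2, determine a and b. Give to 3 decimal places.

Mode = (a−1)/(κ−2) with κ = a+b, so a−1 = 0.63·30.2 = 19.026.
a = 20.026; b = κ − a = 12.174.

a = 20.026, b = 12.174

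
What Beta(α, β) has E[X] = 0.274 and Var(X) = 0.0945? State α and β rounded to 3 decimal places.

α = 0.303, β = 0.802

Write ν = α+β; then α = μν and Var = μ(1−μ)/(ν+1).
ν = μ(1−μ)/Var − 1 = 0.198924/0.0945 − 1 = 1.1050.
α = 0.274·1.1050 = 0.303, β = 0.726·1.1050 = 0.802.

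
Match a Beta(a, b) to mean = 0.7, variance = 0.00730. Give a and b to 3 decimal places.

a = 19.437, b = 8.330

Let s = a+b. The Beta variance is μ(1−μ)/(s+1).
So s+1 = μ(1−μ)/σ² = (0.7×0.3)/0.00730 = 0.21/0.00730 = 28.7671, giving s = 27.7671.
Then a = μs = 0.7×27.7671 = 19.437 and b = (1−μ)s = 0.3×27.7671 = 8.330.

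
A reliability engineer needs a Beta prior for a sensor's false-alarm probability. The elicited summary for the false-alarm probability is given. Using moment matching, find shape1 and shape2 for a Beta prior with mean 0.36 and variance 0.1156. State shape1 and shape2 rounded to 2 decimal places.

shape1 = 0.36, shape2 = 0.64

Write ν = shape1+shape2; then shape1 = μν and Var = μ(1−μ)/(ν+1).
ν = μ(1−μ)/Var − 1 = 0.2304/0.1156 − 1 = 0.9931.
shape1 = 0.36·0.9931 = 0.36, shape2 = 0.64·0.9931 = 0.64.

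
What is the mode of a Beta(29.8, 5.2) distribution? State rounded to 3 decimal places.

With α,β > 1, mode = (α−1)/(α+β−2) = 28.8/33.0 = 0.873.

0.873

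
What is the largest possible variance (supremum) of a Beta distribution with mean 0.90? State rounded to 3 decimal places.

Var = μ(1−μ)/(α+β+1), which approaches μ(1−μ) as α+β → 0.
So the supremum is μ(1−μ) = 0.90×0.10 = 0.090.

0.090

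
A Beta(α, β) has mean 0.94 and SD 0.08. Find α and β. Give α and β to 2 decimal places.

α = 7.34, β = 0.47

First σ² = 0.0064. Setting α = μn, β = (1−μ)n with n = α+β,
μ(1−μ)/(n+1) = 0.0064 ⇒ n+1 = 0.0564/0.0064 = 8.8125 ⇒ n = 7.8125.
Hence α = 0.94×7.8125 = 7.34, β = 0.06×7.8125 = 0.47.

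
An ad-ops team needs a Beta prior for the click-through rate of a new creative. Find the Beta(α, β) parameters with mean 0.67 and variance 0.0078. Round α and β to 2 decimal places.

Write ν = α+β; then α = μν and Var = μ(1−μ)/(ν+1).
ν = μ(1−μ)/Var − 1 = 0.2211/0.0078 − 1 = 27.3462.
α = 0.67·27.3462 = 18.32, β = 0.33·27.3462 = 9.02.

α = 18.32, β = 9.02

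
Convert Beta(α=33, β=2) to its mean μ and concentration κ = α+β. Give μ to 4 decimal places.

κ = α+β = 33+2 = 35; μ = α/κ = 33/35 = 0.9429.

μ = 0.9429, κ = 35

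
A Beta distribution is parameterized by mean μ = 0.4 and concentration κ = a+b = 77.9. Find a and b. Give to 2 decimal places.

a = 31.16, b = 46.74

a = μκ = 0.4×77.9 = 31.16 and b = (1−μ)κ = 0.6×77.9 = 46.74.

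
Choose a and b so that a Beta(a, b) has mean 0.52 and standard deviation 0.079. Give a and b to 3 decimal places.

First σ² = 0.006241. Setting a = μn, b = (1−μ)n with n = a+b,
μ(1−μ)/(n+1) = 0.006241 ⇒ n+1 = 0.2496/0.006241 = 39.9936 ⇒ n = 38.9936.
Hence a = 0.52×38.9936 = 20.277, b = 0.48×38.9936 = 18.717.

a = 20.277, b = 18.717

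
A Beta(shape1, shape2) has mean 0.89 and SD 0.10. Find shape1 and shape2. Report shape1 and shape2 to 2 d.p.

Variance = 0.10² = 0.0100. The moment-matching identity shape1+shape2 = μ(1−μ)/Var − 1 gives
shape1+shape2 = 0.0979/0.0100 − 1 = 8.7900, so shape1 = μ·8.7900 = 7.82 and shape2 = (1−μ)·8.7900 = 0.97.

shape1 = 7.82, shape2 = 0.97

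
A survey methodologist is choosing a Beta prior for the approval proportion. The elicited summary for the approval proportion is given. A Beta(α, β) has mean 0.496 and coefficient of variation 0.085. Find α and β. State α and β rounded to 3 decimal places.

α = 69.262, β = 70.379

σ = CV·μ = 0.085×0.496 = 0.04216, so σ² = 0.001777.
s+1 = μ(1−μ)/σ² = 0.249984/0.001777 = 140.6407, so s = α+β = 139.6407.
α = μs = 69.262, β = (1−μ)s = 70.379.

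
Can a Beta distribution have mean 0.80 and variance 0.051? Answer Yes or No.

For any Beta, Var(X) < E[X]·(1−E[X]).
Here μ(1−μ) = 0.80×0.20 = 0.1600, and 0.051 < 0.1600.

Yes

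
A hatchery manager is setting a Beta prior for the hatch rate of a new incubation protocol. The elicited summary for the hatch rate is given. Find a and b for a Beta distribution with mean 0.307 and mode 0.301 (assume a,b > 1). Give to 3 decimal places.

With s = a+b: μ = a/s and mode = (a−1)/(s−2). Eliminating a = μs,
μs − 1 = m(s−2) ⇒ s(μ−m) = 1−2m ⇒ s = 0.398/0.006 = 66.3333.
So a = μs = 20.364, b = (1−μ)s = 45.969.

a = 20.364, b = 45.969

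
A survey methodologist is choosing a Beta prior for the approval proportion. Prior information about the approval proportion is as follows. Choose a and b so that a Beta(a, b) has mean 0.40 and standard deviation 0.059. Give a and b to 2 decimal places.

a = 27.18, b = 40.77

First σ² = 0.003481. Setting a = μn, b = (1−μ)n with n = a+b,
μ(1−μ)/(n+1) = 0.003481 ⇒ n+1 = 0.2400/0.003481 = 68.9457 ⇒ n = 67.9457.
Hence a = 0.40×67.9457 = 27.18, b = 0.60×67.9457 = 40.77.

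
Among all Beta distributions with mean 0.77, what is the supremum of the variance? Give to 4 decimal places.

0.1771

For fixed mean μ the Beta variance is μ(1−μ)/(α+β+1), increasing as α+β decreases.
Its least upper bound (not attained) is μ(1−μ) = 0.77·0.23 = 0.1771.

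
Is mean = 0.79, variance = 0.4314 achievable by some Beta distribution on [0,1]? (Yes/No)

No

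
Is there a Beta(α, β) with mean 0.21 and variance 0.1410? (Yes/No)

Yes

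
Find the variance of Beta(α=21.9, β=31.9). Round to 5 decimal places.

0.00440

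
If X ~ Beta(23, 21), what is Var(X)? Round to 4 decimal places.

0.0055

α+β = 44 and αβ = 483, so Var = αβ/[(α+β)²(α+β+1)] = 483/87120 = 0.0055.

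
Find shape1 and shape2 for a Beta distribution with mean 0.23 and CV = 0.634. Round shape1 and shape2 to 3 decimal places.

shape1 = 1.686, shape2 = 5.643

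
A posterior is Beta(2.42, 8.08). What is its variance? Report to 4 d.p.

0.0154

α+β = 10.50 and αβ = 19.5536, so Var = αβ/[(α+β)²(α+β+1)] = 19.5536/1267.875000 = 0.0154.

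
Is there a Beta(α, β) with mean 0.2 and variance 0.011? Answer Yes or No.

Yes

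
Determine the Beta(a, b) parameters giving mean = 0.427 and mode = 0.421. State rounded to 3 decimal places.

With s = a+b: μ = a/s and mode = (a−1)/(s−2). Eliminating a = μs,
μs − 1 = m(s−2) ⇒ s(μ−m) = 1−2m ⇒ s = 0.158/0.006 = 26.3333.
So a = μs = 11.244, b = (1−μ)s = 15.089.

a = 11.244, b = 15.089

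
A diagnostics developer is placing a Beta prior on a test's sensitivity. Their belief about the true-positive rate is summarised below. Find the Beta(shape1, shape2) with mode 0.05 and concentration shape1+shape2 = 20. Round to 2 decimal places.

Mode = (shape1−1)/(κ−2) with κ = shape1+shape2, so shape1−1 = 0.05·18 = 0.90.
shape1 = 1.90; shape2 = κ − shape1 = 18.10.

shape1 = 1.90, shape2 = 18.10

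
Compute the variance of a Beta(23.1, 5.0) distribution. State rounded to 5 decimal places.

0.00503

μ = 23.1/28.1 = 0.822064; Var = μ(1−μ)/(α+β+1) = 0.1462747/29.1 = 0.00503.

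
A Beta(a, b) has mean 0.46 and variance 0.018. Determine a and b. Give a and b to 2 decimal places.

a = 5.89, b = 6.91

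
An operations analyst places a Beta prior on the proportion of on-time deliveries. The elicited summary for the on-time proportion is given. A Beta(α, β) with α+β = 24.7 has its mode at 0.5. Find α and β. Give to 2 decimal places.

For α,β>1 the mode is (α−1)/(α+β−2), so α = mode·(κ−2)+1 = 0.5×22.7+1 = 12.35.
And β = (1−mode)·(κ−2)+1 = 0.5×22.7+1 = 12.35.

α = 12.35, β = 12.35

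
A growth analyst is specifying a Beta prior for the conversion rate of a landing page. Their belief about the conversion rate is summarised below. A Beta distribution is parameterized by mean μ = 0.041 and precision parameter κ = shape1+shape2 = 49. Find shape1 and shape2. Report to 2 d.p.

shape1 = μκ = 0.041×49 = 2.01 and shape2 = (1−μ)κ = 0.959×49 = 46.99.

shape1 = 2.01, shape2 = 46.99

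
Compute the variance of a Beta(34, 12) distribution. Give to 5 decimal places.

0.00410

μ = 34/46 = 0.739130; Var = μ(1−μ)/(α+β+1) = 0.1928166/47 = 0.00410.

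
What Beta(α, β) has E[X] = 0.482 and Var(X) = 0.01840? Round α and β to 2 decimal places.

α = 6.06, β = 6.51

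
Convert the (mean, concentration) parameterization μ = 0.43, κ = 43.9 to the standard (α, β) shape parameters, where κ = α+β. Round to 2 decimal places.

α = μκ = 0.43×43.9 = 18.88 and β = (1−μ)κ = 0.57×43.9 = 25.02.

α = 18.88, β = 25.02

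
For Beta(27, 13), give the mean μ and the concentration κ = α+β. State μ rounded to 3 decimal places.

μ = 0.675, κ = 40

κ = α+β = 27+13 = 40; μ = α/κ = 27/40 = 0.675.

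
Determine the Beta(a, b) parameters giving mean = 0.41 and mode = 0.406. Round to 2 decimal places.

With s = a+b: μ = a/s and mode = (a−1)/(s−2). Eliminating a = μs,
μs − 1 = m(s−2) ⇒ s(μ−m) = 1−2m ⇒ s = 0.188/0.004 = 47.0000.
So a = μs = 19.27, b = (1−μ)s = 27.73.

a = 19.27, b = 27.73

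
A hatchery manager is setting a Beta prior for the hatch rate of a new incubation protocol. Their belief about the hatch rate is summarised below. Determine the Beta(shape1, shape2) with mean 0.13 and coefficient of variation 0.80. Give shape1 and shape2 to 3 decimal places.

Var = (CV·μ)² = (0.80×0.13)² = 0.010816.
shape1+shape2 = μ(1−μ)/Var − 1 = 0.1131/0.010816 − 1 = 9.4567.
Thus shape1 = 0.13·9.4567 = 1.229 and shape2 = 0.87·9.4567 = 8.227.

shape1 = 1.229, shape2 = 8.227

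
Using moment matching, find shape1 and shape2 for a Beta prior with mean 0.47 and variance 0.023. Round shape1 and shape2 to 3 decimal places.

shape1 = 4.620, shape2 = 5.210

By moment matching, shape1+shape2 = μ(1−μ)/σ² − 1 = (0.47·0.53)/0.023 − 1 = 10.8304 − 1 = 9.8304.
Since shape1/(shape1+shape2) = μ, shape1 = 0.47·9.8304 = 4.620 and shape2 = 0.53·9.8304 = 5.210.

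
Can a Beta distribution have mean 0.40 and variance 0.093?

Yes

A Beta with mean μ has variance μ(1−μ)/(α+β+1) < μ(1−μ).
Here μ(1−μ) = 0.40×0.60 = 0.2400, and 0.093 < 0.2400.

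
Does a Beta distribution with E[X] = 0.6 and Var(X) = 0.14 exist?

Yes

A Beta with mean μ has variance μ(1−μ)/(α+β+1) < μ(1−μ).
Here μ(1−μ) = 0.6×0.4 = 0.24, and 0.14 < 0.24.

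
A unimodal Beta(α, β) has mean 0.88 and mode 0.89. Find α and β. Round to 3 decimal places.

With s = α+β: μ = α/s and mode = (α−1)/(s−2). Eliminating α = μs,
μs − 1 = m(s−2) ⇒ s(μ−m) = 1−2m ⇒ s = -0.78/-0.01 = 78.0000.
So α = μs = 68.640, β = (1−μ)s = 9.360.

α = 68.640, β = 9.360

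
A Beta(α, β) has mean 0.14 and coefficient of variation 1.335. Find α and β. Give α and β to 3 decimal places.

Var = (CV·μ)² = (1.335×0.14)² = 0.034932.
α+β = μ(1−μ)/Var − 1 = 0.1204/0.034932 − 1 = 2.4467.
Thus α = 0.14·2.4467 = 0.343 and β = 0.86·2.4467 = 2.104.

α = 0.343, β = 2.104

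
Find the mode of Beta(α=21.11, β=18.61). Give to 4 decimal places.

0.5331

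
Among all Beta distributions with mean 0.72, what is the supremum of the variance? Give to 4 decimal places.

Var = μ(1−μ)/(α+β+1), which approaches μ(1−μ) as α+β → 0.
So the supremum is μ(1−μ) = 0.72×0.28 = 0.2016.

0.2016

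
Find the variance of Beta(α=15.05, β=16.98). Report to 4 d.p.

0.0075

α+β = 32.03 and αβ = 255.5490, so Var = αβ/[(α+β)²(α+β+1)] = 255.5490/33886.167327 = 0.0075.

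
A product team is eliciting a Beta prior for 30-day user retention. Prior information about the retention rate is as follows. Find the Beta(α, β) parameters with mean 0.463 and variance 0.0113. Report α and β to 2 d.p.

Write ν = α+β; then α = μν and Var = μ(1−μ)/(ν+1).
ν = μ(1−μ)/Var − 1 = 0.248631/0.0113 − 1 = 21.0027.
α = 0.463·21.0027 = 9.72, β = 0.537·21.0027 = 11.28.

α = 9.72, β = 11.28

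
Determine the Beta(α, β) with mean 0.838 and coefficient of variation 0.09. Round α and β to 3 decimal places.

Var = (CV·μ)² = (0.09×0.838)² = 0.005688.
α+β = μ(1−μ)/Var − 1 = 0.135756/0.005688 − 1 = 22.8663.
Thus α = 0.838·22.8663 = 19.162 and β = 0.162·22.8663 = 3.704.

α = 19.162, β = 3.704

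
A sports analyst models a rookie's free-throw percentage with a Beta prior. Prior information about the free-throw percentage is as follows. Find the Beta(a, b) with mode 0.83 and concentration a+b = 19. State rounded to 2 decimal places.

a = 15.11, b = 3.89

For a,b>1 the mode is (a−1)/(a+b−2), so a = mode·(κ−2)+1 = 0.83×17+1 = 15.11.
And b = (1−mode)·(κ−2)+1 = 0.17×17+1 = 3.89.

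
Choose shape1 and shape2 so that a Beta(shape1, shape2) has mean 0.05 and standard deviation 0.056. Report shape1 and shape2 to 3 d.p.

First σ² = 0.003136. Setting shape1 = μn, shape2 = (1−μ)n with n = shape1+shape2,
μ(1−μ)/(n+1) = 0.003136 ⇒ n+1 = 0.0475/0.003136 = 15.1467 ⇒ n = 14.1467.
Hence shape1 = 0.05×14.1467 = 0.707, shape2 = 0.95×14.1467 = 13.439.

shape1 = 0.707, shape2 = 13.439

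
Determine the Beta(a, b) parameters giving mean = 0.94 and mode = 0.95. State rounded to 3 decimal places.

With s = a+b: μ = a/s and mode = (a−1)/(s−2). Eliminating a = μs,
μs − 1 = m(s−2) ⇒ s(μ−m) = 1−2m ⇒ s = -0.90/-0.01 = 90.0000.
So a = μs = 84.600, b = (1−μ)s = 5.400.

a = 84.600, b = 5.400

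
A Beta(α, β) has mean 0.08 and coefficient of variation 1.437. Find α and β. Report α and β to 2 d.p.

α = 0.37, β = 4.20

Var = (CV·μ)² = (1.437×0.08)² = 0.013216.
α+β = μ(1−μ)/Var − 1 = 0.0736/0.013216 − 1 = 4.5691.
Thus α = 0.08·4.5691 = 0.37 and β = 0.92·4.5691 = 4.20.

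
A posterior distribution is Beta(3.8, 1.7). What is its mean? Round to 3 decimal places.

0.691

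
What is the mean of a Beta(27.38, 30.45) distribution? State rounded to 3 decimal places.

0.473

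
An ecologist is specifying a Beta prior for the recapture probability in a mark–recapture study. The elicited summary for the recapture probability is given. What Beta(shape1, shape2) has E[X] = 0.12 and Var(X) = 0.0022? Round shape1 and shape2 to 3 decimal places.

shape1 = 5.640, shape2 = 41.360

Write ν = shape1+shape2; then shape1 = μν and Var = μ(1−μ)/(ν+1).
ν = μ(1−μ)/Var − 1 = 0.1056/0.0022 − 1 = 47.0000.
shape1 = 0.12·47.0000 = 5.640, shape2 = 0.88·47.0000 = 41.360.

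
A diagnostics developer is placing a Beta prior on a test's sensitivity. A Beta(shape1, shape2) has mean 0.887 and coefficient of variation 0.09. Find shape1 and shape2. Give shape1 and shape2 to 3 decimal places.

shape1 = 13.064, shape2 = 1.664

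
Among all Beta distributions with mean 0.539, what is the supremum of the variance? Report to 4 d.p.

For fixed mean μ the Beta variance is μ(1−μ)/(α+β+1), increasing as α+β decreases.
Its least upper bound (not attained) is μ(1−μ) = 0.539·0.461 = 0.2485.

0.2485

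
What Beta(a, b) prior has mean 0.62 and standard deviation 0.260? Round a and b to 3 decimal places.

a = 1.541, b = 0.944

σ² = 0.260² = 0.067600.
With s = a+b, Var = μ(1−μ)/(s+1), so s+1 = (0.62×0.38)/0.067600 = 3.4852 and s = 2.4852.
a = μs = 1.541, b = (1−μ)s = 0.944.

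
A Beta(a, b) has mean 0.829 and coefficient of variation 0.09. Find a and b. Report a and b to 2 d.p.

Var = (CV·μ)² = (0.09×0.829)² = 0.005567.
a+b = μ(1−μ)/Var − 1 = 0.141759/0.005567 − 1 = 24.4658.
Thus a = 0.829·24.4658 = 20.28 and b = 0.171·24.4658 = 4.18.

a = 20.28, b = 4.18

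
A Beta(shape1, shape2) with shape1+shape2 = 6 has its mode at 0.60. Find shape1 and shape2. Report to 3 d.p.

Since the density peak of Beta(shape1,shape2) is at (shape1−1)/(shape1+shape2−2),
shape1 = 1 + 0.60(6−2) = 3.400 and shape2 = 6 − 3.400 = 2.600.

shape1 = 3.400, shape2 = 2.600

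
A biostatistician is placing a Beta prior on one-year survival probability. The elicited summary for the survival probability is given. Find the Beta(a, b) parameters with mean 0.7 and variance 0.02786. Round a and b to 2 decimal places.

a = 4.58, b = 1.96

By moment matching, a+b = μ(1−μ)/σ² − 1 = (0.7·0.3)/0.02786 − 1 = 7.5377 − 1 = 6.5377.
Since a/(a+b) = μ, a = 0.7·6.5377 = 4.58 and b = 0.3·6.5377 = 1.96.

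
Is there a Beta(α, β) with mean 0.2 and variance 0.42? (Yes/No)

A Beta with mean μ has variance μ(1−μ)/(α+β+1) < μ(1−μ).
Here μ(1−μ) = 0.2×0.8 = 0.16, and 0.42 ≥ 0.16.

No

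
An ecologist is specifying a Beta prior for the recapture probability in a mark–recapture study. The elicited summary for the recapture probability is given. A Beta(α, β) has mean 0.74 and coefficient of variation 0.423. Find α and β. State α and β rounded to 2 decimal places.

Var = (CV·μ)² = (0.423×0.74)² = 0.097982.
α+β = μ(1−μ)/Var − 1 = 0.1924/0.097982 − 1 = 0.9636.
Thus α = 0.74·0.9636 = 0.71 and β = 0.26·0.9636 = 0.25.

α = 0.71, β = 0.25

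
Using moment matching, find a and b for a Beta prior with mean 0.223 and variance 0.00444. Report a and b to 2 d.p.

a = 8.48, b = 29.55

Write ν = a+b; then a = μν and Var = μ(1−μ)/(ν+1).
ν = μ(1−μ)/Var − 1 = 0.173271/0.00444 − 1 = 38.0250.
a = 0.223·38.0250 = 8.48, b = 0.777·38.0250 = 29.55.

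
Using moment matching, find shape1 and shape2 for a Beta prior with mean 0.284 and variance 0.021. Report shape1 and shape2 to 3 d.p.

Let s = shape1+shape2. The Beta variance is μ(1−μ)/(s+1).
So s+1 = μ(1−μ)/σ² = (0.284×0.716)/0.021 = 0.203344/0.021 = 9.6830, giving s = 8.6830.
Then shape1 = μs = 0.284×8.6830 = 2.466 and shape2 = (1−μ)s = 0.716×8.6830 = 6.217.

shape1 = 2.466, shape2 = 6.217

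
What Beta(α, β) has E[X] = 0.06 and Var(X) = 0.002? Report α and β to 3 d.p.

α = 1.632, β = 25.568

Let s = α+β. The Beta variance is μ(1−μ)/(s+1).
So s+1 = μ(1−μ)/σ² = (0.06×0.94)/0.002 = 0.0564/0.002 = 28.2000, giving s = 27.2000.
Then α = μs = 0.06×27.2000 = 1.632 and β = (1−μ)s = 0.94×27.2000 = 25.568.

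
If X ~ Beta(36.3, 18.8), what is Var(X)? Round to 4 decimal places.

0.0040

α+β = 55.1 and αβ = 682.44, so Var = αβ/[(α+β)²(α+β+1)] = 682.44/170320.161 = 0.0040.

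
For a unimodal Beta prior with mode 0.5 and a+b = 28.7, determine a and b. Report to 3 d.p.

For a,b>1 the mode is (a−1)/(a+b−2), so a = mode·(κ−2)+1 = 0.5×26.7+1 = 14.350.
And b = (1−mode)·(κ−2)+1 = 0.5×26.7+1 = 14.350.

a = 14.350, b = 14.350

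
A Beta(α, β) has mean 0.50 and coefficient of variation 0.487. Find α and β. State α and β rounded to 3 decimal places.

α = 1.608, β = 1.608

σ = CV·μ = 0.487×0.50 = 0.24350, so σ² = 0.059292.
s+1 = μ(1−μ)/σ² = 0.2500/0.059292 = 4.2164, so s = α+β = 3.2164.
α = μs = 1.608, β = (1−μ)s = 1.608.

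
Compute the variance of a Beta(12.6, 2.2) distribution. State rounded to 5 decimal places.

0.00801

α+β = 14.8 and αβ = 27.72, so Var = αβ/[(α+β)²(α+β+1)] = 27.72/3460.832 = 0.00801.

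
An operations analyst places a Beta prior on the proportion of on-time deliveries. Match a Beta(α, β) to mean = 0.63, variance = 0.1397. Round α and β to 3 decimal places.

α = 0.421, β = 0.247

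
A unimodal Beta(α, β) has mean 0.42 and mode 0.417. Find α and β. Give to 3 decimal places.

α = 23.240, β = 32.093

With s = α+β: μ = α/s and mode = (α−1)/(s−2). Eliminating α = μs,
μs − 1 = m(s−2) ⇒ s(μ−m) = 1−2m ⇒ s = 0.166/0.003 = 55.3333.
So α = μs = 23.240, β = (1−μ)s = 32.093.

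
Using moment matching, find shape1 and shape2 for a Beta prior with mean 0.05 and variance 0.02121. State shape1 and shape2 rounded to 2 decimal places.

shape1 = 0.06, shape2 = 1.18

By moment matching, shape1+shape2 = μ(1−μ)/σ² − 1 = (0.05·0.95)/0.02121 − 1 = 2.2395 − 1 = 1.2395.
Since shape1/(shape1+shape2) = μ, shape1 = 0.05·1.2395 = 0.06 and shape2 = 0.95·1.2395 = 1.18.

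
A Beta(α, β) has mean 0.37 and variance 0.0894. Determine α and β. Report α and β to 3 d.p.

Write ν = α+β; then α = μν and Var = μ(1−μ)/(ν+1).
ν = μ(1−μ)/Var − 1 = 0.2331/0.0894 − 1 = 1.6074.
α = 0.37·1.6074 = 0.595, β = 0.63·1.6074 = 1.013.

α = 0.595, β = 1.013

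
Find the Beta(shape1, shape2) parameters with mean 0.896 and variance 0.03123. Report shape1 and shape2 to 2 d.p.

By moment matching, shape1+shape2 = μ(1−μ)/σ² − 1 = (0.896·0.104)/0.03123 − 1 = 2.9838 − 1 = 1.9838.
Since shape1/(shape1+shape2) = μ, shape1 = 0.896·1.9838 = 1.78 and shape2 = 0.104·1.9838 = 0.21.

shape1 = 1.78, shape2 = 0.21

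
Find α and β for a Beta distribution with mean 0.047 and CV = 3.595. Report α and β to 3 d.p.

Var = (CV·μ)² = (3.595×0.047)² = 0.028549.
α+β = μ(1−μ)/Var − 1 = 0.044791/0.028549 − 1 = 0.5689.
Thus α = 0.047·0.5689 = 0.027 and β = 0.953·0.5689 = 0.542.

α = 0.027, β = 0.542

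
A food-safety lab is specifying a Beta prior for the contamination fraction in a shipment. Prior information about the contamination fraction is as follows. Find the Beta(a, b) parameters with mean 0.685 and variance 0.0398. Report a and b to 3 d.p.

a = 3.029, b = 1.393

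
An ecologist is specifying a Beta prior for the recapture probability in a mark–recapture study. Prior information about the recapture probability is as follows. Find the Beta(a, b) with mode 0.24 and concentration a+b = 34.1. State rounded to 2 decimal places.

Since the density peak of Beta(a,b) is at (a−1)/(a+b−2),
a = 1 + 0.24(34.1−2) = 8.70 and b = 34.1 − 8.70 = 25.40.

a = 8.70, b = 25.40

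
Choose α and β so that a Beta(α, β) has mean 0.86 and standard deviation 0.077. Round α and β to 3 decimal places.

α = 16.604, β = 2.703

σ² = 0.077² = 0.005929.
With s = α+β, Var = μ(1−μ)/(s+1), so s+1 = (0.86×0.14)/0.005929 = 20.3070 and s = 19.3070.
α = μs = 16.604, β = (1−μ)s = 2.703.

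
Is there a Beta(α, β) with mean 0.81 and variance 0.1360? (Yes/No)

Yes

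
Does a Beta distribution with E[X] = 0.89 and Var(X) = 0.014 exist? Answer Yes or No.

Yes

The Beta variance bound is σ² < μ(1−μ).
Here μ(1−μ) = 0.89×0.11 = 0.0979, and 0.014 < 0.0979.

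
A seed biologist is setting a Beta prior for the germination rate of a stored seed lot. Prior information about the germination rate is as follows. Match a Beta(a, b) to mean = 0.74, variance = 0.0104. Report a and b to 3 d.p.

By moment matching, a+b = μ(1−μ)/σ² − 1 = (0.74·0.26)/0.0104 − 1 = 18.5000 − 1 = 17.5000.
Since a/(a+b) = μ, a = 0.74·17.5000 = 12.950 and b = 0.26·17.5000 = 4.550.

a = 12.950, b = 4.550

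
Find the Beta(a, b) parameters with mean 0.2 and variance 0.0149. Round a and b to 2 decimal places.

a = 1.95, b = 7.79

Let s = a+b. The Beta variance is μ(1−μ)/(s+1).
So s+1 = μ(1−μ)/σ² = (0.2×0.8)/0.0149 = 0.16/0.0149 = 10.7383, giving s = 9.7383.
Then a = μs = 0.2×9.7383 = 1.95 and b = (1−μ)s = 0.8×9.7383 = 7.79.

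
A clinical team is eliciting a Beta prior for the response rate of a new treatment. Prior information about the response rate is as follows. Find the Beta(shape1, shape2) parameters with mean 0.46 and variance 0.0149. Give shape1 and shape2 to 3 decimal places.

Write ν = shape1+shape2; then shape1 = μν and Var = μ(1−μ)/(ν+1).
ν = μ(1−μ)/Var − 1 = 0.2484/0.0149 − 1 = 15.6711.
shape1 = 0.46·15.6711 = 7.209, shape2 = 0.54·15.6711 = 8.462.

shape1 = 7.209, shape2 = 8.462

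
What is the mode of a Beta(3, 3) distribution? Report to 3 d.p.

With α,β > 1, mode = (α−1)/(α+β−2) = 2/4 = 0.500.

0.500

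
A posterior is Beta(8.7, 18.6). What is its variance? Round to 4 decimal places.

α+β = 27.3 and αβ = 161.82, so Var = αβ/[(α+β)²(α+β+1)] = 161.82/21091.707 = 0.0077.

0.0077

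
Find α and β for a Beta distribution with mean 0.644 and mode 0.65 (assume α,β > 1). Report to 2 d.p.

α = 32.20, β = 17.80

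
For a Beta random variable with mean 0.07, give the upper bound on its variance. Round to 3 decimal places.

0.065

For fixed mean μ the Beta variance is μ(1−μ)/(α+β+1), increasing as α+β decreases.
Its least upper bound (not attained) is μ(1−μ) = 0.07·0.93 = 0.065.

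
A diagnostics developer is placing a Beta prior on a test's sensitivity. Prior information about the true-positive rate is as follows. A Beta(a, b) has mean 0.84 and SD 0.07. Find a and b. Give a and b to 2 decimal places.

a = 22.20, b = 4.23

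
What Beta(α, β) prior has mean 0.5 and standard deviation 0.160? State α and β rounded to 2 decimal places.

Variance = 0.160² = 0.025600. The moment-matching identity α+β = μ(1−μ)/Var − 1 gives
α+β = 0.25/0.025600 − 1 = 8.7656, so α = μ·8.7656 = 4.38 and β = (1−μ)·8.7656 = 4.38.

α = 4.38, β = 4.38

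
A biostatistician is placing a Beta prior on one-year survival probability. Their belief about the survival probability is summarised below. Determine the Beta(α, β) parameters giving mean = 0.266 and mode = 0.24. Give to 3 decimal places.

α = 5.320, β = 14.680

With s = α+β: μ = α/s and mode = (α−1)/(s−2). Eliminating α = μs,
μs − 1 = m(s−2) ⇒ s(μ−m) = 1−2m ⇒ s = 0.52/0.026 = 20.0000.
So α = μs = 5.320, β = (1−μ)s = 14.680.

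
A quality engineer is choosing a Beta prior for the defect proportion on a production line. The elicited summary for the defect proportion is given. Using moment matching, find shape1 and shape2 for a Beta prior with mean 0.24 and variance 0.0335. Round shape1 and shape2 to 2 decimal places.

Write ν = shape1+shape2; then shape1 = μν and Var = μ(1−μ)/(ν+1).
ν = μ(1−μ)/Var − 1 = 0.1824/0.0335 − 1 = 4.4448.
shape1 = 0.24·4.4448 = 1.07, shape2 = 0.76·4.4448 = 3.38.

shape1 = 1.07, shape2 = 3.38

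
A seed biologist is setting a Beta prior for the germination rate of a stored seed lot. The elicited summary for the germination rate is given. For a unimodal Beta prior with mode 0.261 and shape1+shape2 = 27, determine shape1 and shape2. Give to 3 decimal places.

shape1 = 7.525, shape2 = 19.475

Mode = (shape1−1)/(κ−2) with κ = shape1+shape2, so shape1−1 = 0.261·25 = 6.525.
shape1 = 7.525; shape2 = κ − shape1 = 19.475.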